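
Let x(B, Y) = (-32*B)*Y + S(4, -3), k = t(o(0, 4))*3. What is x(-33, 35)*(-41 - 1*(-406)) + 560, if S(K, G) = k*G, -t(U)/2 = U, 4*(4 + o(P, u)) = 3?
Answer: 26939215/2 ≈ 1.3470e+7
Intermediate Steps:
o(P, u) = -13/4 (o(P, u) = -4 + (¼)*3 = -4 + ¾ = -13/4)
t(U) = -2*U
k = 39/2 (k = -2*(-13/4)*3 = (13/2)*3 = 39/2 ≈ 19.500)
S(K, G) = 39*G/2
x(B, Y) = -117/2 - 32*B*Y (x(B, Y) = (-32*B)*Y + (39/2)*(-3) = -32*B*Y - 117/2 = -117/2 - 32*B*Y)
x(-33, 35)*(-41 - 1*(-406)) + 560 = (-117/2 - 32*(-33)*35)*(-41 - 1*(-406)) + 560 = (-117/2 + 36960)*(-41 + 406) + 560 = (73803/2)*365 + 560 = 26938095/2 + 560 = 26939215/2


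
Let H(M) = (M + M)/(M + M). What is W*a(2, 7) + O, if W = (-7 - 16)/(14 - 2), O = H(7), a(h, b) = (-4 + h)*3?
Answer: 25/2 ≈ 12.500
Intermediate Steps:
H(M) = 1 (H(M) = (2*M)/((2*M)) = (2*M)*(1/(2*M)) = 1)
a(h, b) = -12 + 3*h
O = 1
W = -23/12 ≈ -1.9167
W*a(2, 7) + O = -23*(-12 + 3*2)/12 + 1 = -23*(-12 + 6)/12 + 1 = -23/12*(-6) + 1 = 23/2 + 1 = 25/2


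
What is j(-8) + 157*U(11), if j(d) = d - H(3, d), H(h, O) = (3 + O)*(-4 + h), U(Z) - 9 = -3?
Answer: 929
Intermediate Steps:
U(Z) = 6 (U(Z) = 9 - 3 = 6)
H(h, O) = (-4 + h)*(3 + O)
j(d) = 3 + 2*d (j(d) = d - (-12 - 4*d + 3*3 + d*3) = d - (-12 - 4*d + 9 + 3*d) = d - (-3 - d) = d + (3 + d) = 3 + 2*d)
j(-8) + 157*U(11) = (3 + 2*(-8)) + 157*6 = (3 - 16) + 942 = -13 + 942 = 929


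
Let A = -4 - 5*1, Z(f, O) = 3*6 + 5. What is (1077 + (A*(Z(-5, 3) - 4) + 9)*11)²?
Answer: 497025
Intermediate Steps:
Z(f, O) = 23 (Z(f, O) = 18 + 5 = 23)
A = -9 (A = -4 - 5 = -9)
(1077 + (A*(Z(-5, 3) - 4) + 9)*11)² = (1077 + (-9*(23 - 4) + 9)*11)² = (1077 + (-9*19 + 9)*11)² = (1077 + (-171 + 9)*11)² = (1077 - 162*11)² = (1077 - 1782)² = (-705)² = 497025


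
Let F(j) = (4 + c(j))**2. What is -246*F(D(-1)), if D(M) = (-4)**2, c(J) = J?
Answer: -98400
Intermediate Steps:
D(M) = 16
F(j) = (4 + j)**2
-246*F(D(-1)) = -246*(4 + 16)**2 = -246*20**2 = -246*400 = -98400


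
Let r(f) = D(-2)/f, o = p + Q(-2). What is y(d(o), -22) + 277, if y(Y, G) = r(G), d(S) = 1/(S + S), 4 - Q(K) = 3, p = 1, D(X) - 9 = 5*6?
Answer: 6055/22 ≈ 275.23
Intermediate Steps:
D(X) = 39 (D(X) = 9 + 5*6 = 9 + 30 = 39)
Q(K) = 1 (Q(K) = 4 - 1*3 = 4 - 3 = 1)
o = 2 (o = 1 + 1 = 2)
d(S) = 1/(2*S)
r(f) = 39/f
y(Y, G) = 39/G
y(d(o), -22) + 277 = 39/(-22) + 277 = 39*(-1/22) + 277 = -39/22 + 277 = 6055/22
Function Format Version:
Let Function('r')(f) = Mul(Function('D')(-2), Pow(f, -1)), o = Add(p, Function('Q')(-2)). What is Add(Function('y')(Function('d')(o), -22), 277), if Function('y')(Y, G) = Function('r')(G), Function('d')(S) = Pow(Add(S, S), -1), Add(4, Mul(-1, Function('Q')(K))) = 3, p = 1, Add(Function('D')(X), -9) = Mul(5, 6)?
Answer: Rational(6055, 22) ≈ 275.23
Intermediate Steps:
Function('D')(X) = 39 (Function('D')(X) = Add(9, Mul(5, 6)) = Add(9, 30) = 39)
Function('Q')(K) = 1 (Function('Q')(K) = Add(4, Mul(-1, 3)) = Add(4, -3) = 1)
o = 2 (o = Add(1, 1) = 2)
Function('d')(S) = Mul(Rational(1, 2), Pow(S, -1)) (Function('d')(S) = Pow(Mul(2, S), -1) = Mul(Rational(1, 2), Pow(S, -1)))
Function('r')(f) = Mul(39, Pow(f, -1))
Function('y')(Y, G) = Mul(39, Pow(G, -1))
Add(Function('y')(Function('d')(o), -22), 277) = Add(Mul(39, Pow(-22, -1)), 277) = Add(Mul(39, Rational(-1, 22)), 277) = Add(Rational(-39, 22), 277) = Rational(6055, 22)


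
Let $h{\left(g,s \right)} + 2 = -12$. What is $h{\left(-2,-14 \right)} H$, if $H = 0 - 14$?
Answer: $196$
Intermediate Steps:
$h{\left(g,s \right)} = -14$ ($h{\left(g,s \right)} = -2 - 12 = -14$)
$H = -14$ ($H = 0 - 14 = -14$)
$h{\left(-2,-14 \right)} H = \left(-14\right) \left(-14\right) = 196$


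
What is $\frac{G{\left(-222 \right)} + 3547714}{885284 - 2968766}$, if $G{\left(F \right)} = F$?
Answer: $- \frac{1773746}{1041741} \approx -1.7027$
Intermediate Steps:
$\frac{G{\left(-222 \right)} + 3547714}{885284 - 2968766} = \frac{-222 + 3547714}{885284 - 2968766} = \frac{3547492}{-2083482} = 3547492 \left(- \frac{1}{2083482}\right) = - \frac{1773746}{1041741}$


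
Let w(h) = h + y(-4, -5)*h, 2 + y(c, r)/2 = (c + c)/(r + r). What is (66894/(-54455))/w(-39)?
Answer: -22298/991081 ≈ -0.022499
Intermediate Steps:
y(c, r) = -4 + 2*c/r (y(c, r) = -4 + 2*((c + c)/(r + r)) = -4 + 2*((2*c)/((2*r))) = -4 + 2*((2*c)*(1/(2*r))) = -4 + 2*(c/r) = -4 + 2*c/r)
w(h) = -7*h/5 (w(h) = h + (-4 + 2*(-4)/(-5))*h = h + (-4 + 2*(-4)*(-1/5))*h = h + (-4 + 8/5)*h = h - 12*h/5 = -7*h/5)
(66894/(-54455))/w(-39) = (66894/(-54455))/((-7/5*(-39))) = (66894*(-1/54455))/(273/5) = -66894/54455*5/273 = -22298/991081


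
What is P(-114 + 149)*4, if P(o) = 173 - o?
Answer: 552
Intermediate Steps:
P(-114 + 149)*4 = (173 - (-114 + 149))*4 = (173 - 1*35)*4 = (173 - 35)*4 = 138*4 = 552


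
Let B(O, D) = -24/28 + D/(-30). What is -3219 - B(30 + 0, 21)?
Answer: -225221/70 ≈ -3217.4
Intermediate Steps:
B(O, D) = -6/7 - D/30 (B(O, D) = -24*1/28 + D*(-1/30) = -6/7 - D/30)
-3219 - B(30 + 0, 21) = -3219 - (-6/7 - 1/30*21) = -3219 - (-6/7 - 7/10) = -3219 - 1*(-109/70) = -3219 + 109/70 = -225221/70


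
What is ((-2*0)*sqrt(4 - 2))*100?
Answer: 0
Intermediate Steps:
((-2*0)*sqrt(4 - 2))*100 = (0*sqrt(2))*100 = 0*100 = 0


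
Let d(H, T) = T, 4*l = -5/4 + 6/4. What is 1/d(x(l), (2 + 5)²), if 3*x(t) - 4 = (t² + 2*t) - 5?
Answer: 1/49 ≈ 0.020408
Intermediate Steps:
l = 1/16 (l = (-5/4 + 6/4)/4 = (-5*¼ + 6*(¼))/4 = (-5/4 + 3/2)/4 = (¼)*(¼) = 1/16 ≈ 0.062500)
x(t) = -⅓ + t²/3 + 2*t/3 (x(t) = 4/3 + ((t² + 2*t) - 5)/3 = 4/3 + (-5 + t² + 2*t)/3 = 4/3 + (-5/3 + t²/3 + 2*t/3) = -⅓ + t²/3 + 2*t/3)
1/d(x(l), (2 + 5)²) = 1/((2 + 5)²) = 1/(7²) = 1/49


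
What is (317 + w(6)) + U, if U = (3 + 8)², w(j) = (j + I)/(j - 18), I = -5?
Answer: 5255/12 ≈ 437.92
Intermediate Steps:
w(j) = (-5 + j)/(-18 + j) (w(j) = (j - 5)/(j - 18) = (-5 + j)/(-18 + j))
U = 121 (U = 11² = 121)
(317 + w(6)) + U = (317 + (-5 + 6)/(-18 + 6)) + 121 = (317 + 1/(-12)) + 121 = (317 - 1/12*1) + 121 = (317 - 1/12) + 121 = 3803/12 + 121 = 5255/12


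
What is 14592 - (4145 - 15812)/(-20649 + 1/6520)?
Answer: 1964466472728/134631479 ≈ 14591.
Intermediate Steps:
14592 - (4145 - 15812)/(-20649 + 1/6520) = 14592 - (-11667)/(-20649 + 1/6520) = 14592 - (-11667)/(-134631479/6520) = 14592 - (-11667)*(-6520)/134631479 = 14592 - 1*76068840/134631479 = 14592 - 76068840/134631479 = 1964466472728/134631479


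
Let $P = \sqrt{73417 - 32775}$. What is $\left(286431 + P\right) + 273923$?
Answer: $560354 + \sqrt{40642} \approx 5.6056 \cdot 10^{5}$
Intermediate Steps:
$P = \sqrt{40642} \approx 201.6$
$\left(286431 + P\right) + 273923 = \left(286431 + \sqrt{40642}\right) + 273923 = 560354 + \sqrt{40642}$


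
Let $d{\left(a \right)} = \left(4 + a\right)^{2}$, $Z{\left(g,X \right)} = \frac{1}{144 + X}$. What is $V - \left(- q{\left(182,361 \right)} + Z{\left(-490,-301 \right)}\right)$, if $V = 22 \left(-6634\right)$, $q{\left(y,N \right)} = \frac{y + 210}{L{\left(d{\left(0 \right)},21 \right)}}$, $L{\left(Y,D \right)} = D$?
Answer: $- \frac{68732713}{471} \approx -1.4593 \cdot 10^{5}$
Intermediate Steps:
$q{\left(y,N \right)} = 10 + \frac{y}{21}$ ($q{\left(y,N \right)} = \frac{y + 210}{21} = \left(210 + y\right) \frac{1}{21} = 10 + \frac{y}{21}$)
$V = -145948$
$V - \left(- q{\left(182,361 \right)} + Z{\left(-490,-301 \right)}\right) = -145948 + \left(\left(10 + \frac{1}{21} \cdot 182\right) - \frac{1}{144 - 301}\right) = -145948 + \left(\left(10 + \frac{26}{3}\right) - \frac{1}{-157}\right) = -145948 + \left(\frac{56}{3} - - \frac{1}{157}\right) = -145948 + \left(\frac{56}{3} + \frac{1}{157}\right) = -145948 + \frac{8795}{471} = - \frac{68732713}{471}$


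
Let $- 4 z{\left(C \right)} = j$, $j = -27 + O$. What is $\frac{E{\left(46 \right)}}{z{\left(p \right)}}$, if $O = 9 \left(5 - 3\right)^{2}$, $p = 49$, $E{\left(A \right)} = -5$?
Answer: $\frac{20}{9} \approx 2.2222$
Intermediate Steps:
$O = 36$ ($O = 9 \cdot 2^{2} = 9 \cdot 4 = 36$)
$j = 9$ ($j = -27 + 36 = 9$)
$z{\left(C \right)} = - \frac{9}{4}$ ($z{\left(C \right)} = \left(- \frac{1}{4}\right) 9 = - \frac{9}{4}$)
$\frac{E{\left(46 \right)}}{z{\left(p \right)}} = - \frac{5}{- \frac{9}{4}} = \left(-5\right) \left(- \frac{4}{9}\right) = \frac{20}{9}$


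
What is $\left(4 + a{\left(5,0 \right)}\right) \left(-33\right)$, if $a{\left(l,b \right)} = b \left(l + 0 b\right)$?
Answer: $-132$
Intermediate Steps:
$a{\left(l,b \right)} = b l$ ($a{\left(l,b \right)} = b \left(l + 0\right) = b l$)
$\left(4 + a{\left(5,0 \right)}\right) \left(-33\right) = \left(4 + 0 \cdot 5\right) \left(-33\right) = \left(4 + 0\right) \left(-33\right) = 4 \left(-33\right) = -132$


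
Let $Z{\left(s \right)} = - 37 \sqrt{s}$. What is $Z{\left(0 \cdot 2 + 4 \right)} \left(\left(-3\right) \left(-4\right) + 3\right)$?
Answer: $-1110$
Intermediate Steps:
$Z{\left(0 \cdot 2 + 4 \right)} \left(\left(-3\right) \left(-4\right) + 3\right) = - 37 \sqrt{0 \cdot 2 + 4} \left(\left(-3\right) \left(-4\right) + 3\right) = - 37 \sqrt{0 + 4} \left(12 + 3\right) = - 37 \sqrt{4} \cdot 15 = \left(-37\right) 2 \cdot 15 = \left(-74\right) 15 = -1110$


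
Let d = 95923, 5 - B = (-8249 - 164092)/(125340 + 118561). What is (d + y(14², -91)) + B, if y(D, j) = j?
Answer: 23374912478/243901 ≈ 95838.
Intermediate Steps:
B = 1391846/243901 (B = 5 - (-8249 - 164092)/(125340 + 118561) = 5 - (-172341)/243901 = 5 - 1*(-172341/243901) = 5 + 172341/243901 = 1391846/243901 ≈ 5.7066)
(d + y(14², -91)) + B = (95923 - 91) + 1391846/243901 = 95832 + 1391846/243901 = 23374912478/243901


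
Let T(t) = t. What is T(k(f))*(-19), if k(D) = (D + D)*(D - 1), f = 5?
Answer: -760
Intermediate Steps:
k(D) = 2*D*(-1 + D) (k(D) = (2*D)*(-1 + D) = 2*D*(-1 + D))
T(k(f))*(-19) = (2*5*(-1 + 5))*(-19) = (2*5*4)*(-19) = 40*(-19) = -760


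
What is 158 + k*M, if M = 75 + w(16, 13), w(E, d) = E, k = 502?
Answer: 45840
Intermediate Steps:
M = 91 (M = 75 + 16 = 91)
158 + k*M = 158 + 502*91 = 158 + 45682 = 45840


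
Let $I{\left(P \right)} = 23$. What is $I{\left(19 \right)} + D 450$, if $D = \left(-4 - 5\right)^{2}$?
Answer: $36473$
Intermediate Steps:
$D = 81$ ($D = \left(-4 - 5\right)^{2} = \left(-9\right)^{2} = 81$)
$I{\left(19 \right)} + D 450 = 23 + 81 \cdot 450 = 23 + 36450 = 36473$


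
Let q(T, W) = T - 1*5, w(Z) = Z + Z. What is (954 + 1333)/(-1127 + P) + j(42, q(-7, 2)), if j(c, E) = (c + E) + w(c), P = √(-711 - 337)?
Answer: 142336729/1271177 - 4574*I*√262/1271177 ≈ 111.97 - 0.058243*I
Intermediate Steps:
w(Z) = 2*Z
P = 2*I*√262 (P = √(-1048) = 2*I*√262 ≈ 32.373*I)
q(T, W) = -5 + T (q(T, W) = T - 5 = -5 + T)
j(c, E) = E + 3*c (j(c, E) = (c + E) + 2*c = (E + c) + 2*c = E + 3*c)
(954 + 1333)/(-1127 + P) + j(42, q(-7, 2)) = (954 + 1333)/(-1127 + 2*I*√262) + ((-5 - 7) + 3*42) = 2287/(-1127 + 2*I*√262) + (-12 + 126) = 2287/(-1127 + 2*I*√262) + 114 = 114 + 2287/(-1127 + 2*I*√262)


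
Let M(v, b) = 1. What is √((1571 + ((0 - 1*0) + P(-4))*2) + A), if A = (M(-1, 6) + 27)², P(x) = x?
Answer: √2347 ≈ 48.446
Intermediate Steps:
A = 784 (A = (1 + 27)² = 28² = 784)
√((1571 + ((0 - 1*0) + P(-4))*2) + A) = √((1571 + ((0 - 1*0) - 4)*2) + 784) = √((1571 + ((0 + 0) - 4)*2) + 784) = √((1571 + (0 - 4)*2) + 784) = √((1571 - 4*2) + 784) = √((1571 - 8) + 784) = √(1563 + 784) = √2347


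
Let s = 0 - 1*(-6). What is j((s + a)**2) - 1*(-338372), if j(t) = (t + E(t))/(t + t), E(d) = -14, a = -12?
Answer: 12181403/36 ≈ 3.3837e+5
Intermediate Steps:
s = 6 (s = 0 + 6 = 6)
j(t) = (-14 + t)/(2*t) (j(t) = (t - 14)/(t + t) = (-14 + t)/((2*t)) = (-14 + t)*(1/(2*t)) = (-14 + t)/(2*t))
j((s + a)**2) - 1*(-338372) = (-14 + (6 - 12)**2)/(2*((6 - 12)**2)) - 1*(-338372) = (-14 + (-6)**2)/(2*((-6)**2)) + 338372 = (1/2)*(-14 + 36)/36 + 338372 = (1/2)*(1/36)*22 + 338372 = 11/36 + 338372 = 12181403/36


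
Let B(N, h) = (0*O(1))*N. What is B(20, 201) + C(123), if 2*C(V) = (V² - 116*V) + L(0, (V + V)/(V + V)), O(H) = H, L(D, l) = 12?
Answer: 873/2 ≈ 436.50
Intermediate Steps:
B(N, h) = 0 (B(N, h) = (0*1)*N = 0*N = 0)
C(V) = 6 + V²/2 - 58*V (C(V) = ((V² - 116*V) + 12)/2 = (12 + V² - 116*V)/2 = 6 + V²/2 - 58*V)
B(20, 201) + C(123) = 0 + (6 + (½)*123² - 58*123) = 0 + (6 + (½)*15129 - 7134) = 0 + (6 + 15129/2 - 7134) = 0 + 873/2 = 873/2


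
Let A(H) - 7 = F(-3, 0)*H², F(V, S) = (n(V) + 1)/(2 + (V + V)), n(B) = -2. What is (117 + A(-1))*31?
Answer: 15407/4 ≈ 3851.8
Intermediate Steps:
F(V, S) = -1/(2 + 2*V) (F(V, S) = (-2 + 1)/(2 + (V + V)) = -1/(2 + 2*V))
A(H) = 7 + H²/4 (A(H) = 7 + (-1/(2 + 2*(-3)))*H² = 7 + (-1/(2 - 6))*H² = 7 + (-1/(-4))*H² = 7 + (-1*(-¼))*H² = 7 + H²/4)
(117 + A(-1))*31 = (117 + (7 + (¼)*(-1)²))*31 = (117 + (7 + (¼)*1))*31 = (117 + (7 + ¼))*31 = (117 + 29/4)*31 = (497/4)*31 = 15407/4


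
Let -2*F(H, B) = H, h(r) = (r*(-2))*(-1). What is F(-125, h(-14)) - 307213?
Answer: -614301/2 ≈ -3.0715e+5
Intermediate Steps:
h(r) = 2*r (h(r) = -2*r*(-1) = 2*r)
F(H, B) = -H/2
F(-125, h(-14)) - 307213 = -1/2*(-125) - 307213 = 125/2 - 307213 = -614301/2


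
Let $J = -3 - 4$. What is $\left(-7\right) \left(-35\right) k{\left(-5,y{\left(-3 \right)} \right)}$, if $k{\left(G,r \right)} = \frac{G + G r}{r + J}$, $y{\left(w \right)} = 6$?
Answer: $8575$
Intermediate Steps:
$J = -7$
$k{\left(G,r \right)} = \frac{G + G r}{-7 + r}$ ($k{\left(G,r \right)} = \frac{G + G r}{r - 7} = \frac{G + G r}{-7 + r}$)
$\left(-7\right) \left(-35\right) k{\left(-5,y{\left(-3 \right)} \right)} = \left(-7\right) \left(-35\right) \left(- \frac{5 \left(1 + 6\right)}{-7 + 6}\right) = 245 \left(\left(-5\right) \frac{1}{-1} \cdot 7\right) = 245 \left(\left(-5\right) \left(-1\right) 7\right) = 245 \cdot 35 = 8575$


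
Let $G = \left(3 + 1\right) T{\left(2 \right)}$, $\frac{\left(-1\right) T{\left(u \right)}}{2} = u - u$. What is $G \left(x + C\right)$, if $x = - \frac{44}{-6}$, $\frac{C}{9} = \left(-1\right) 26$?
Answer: $0$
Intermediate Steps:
$C = -234$ ($C = 9 \left(\left(-1\right) 26\right) = 9 \left(-26\right) = -234$)
$x = \frac{22}{3}$ ($x = \left(-44\right) \left(- \frac{1}{6}\right) = \frac{22}{3} \approx 7.3333$)
$T{\left(u \right)} = 0$ ($T{\left(u \right)} = - 2 \left(u - u\right) = \left(-2\right) 0 = 0$)
$G = 0$ ($G = \left(3 + 1\right) 0 = 4 \cdot 0 = 0$)
$G \left(x + C\right) = 0 \left(\frac{22}{3} - 234\right) = 0 \left(- \frac{680}{3}\right) = 0$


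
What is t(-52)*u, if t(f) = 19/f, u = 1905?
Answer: -36195/52 ≈ -696.06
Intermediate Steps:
t(-52)*u = (19/(-52))*1905 = (19*(-1/52))*1905 = -19/52*1905 = -36195/52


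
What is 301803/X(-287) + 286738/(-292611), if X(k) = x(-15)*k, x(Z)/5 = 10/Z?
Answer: 264109694839/839793570 ≈ 314.49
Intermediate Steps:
x(Z) = 50/Z (x(Z) = 5*(10/Z) = 50/Z)
X(k) = -10*k/3 (X(k) = (50/(-15))*k = (50*(-1/15))*k = -10*k/3)
301803/X(-287) + 286738/(-292611) = 301803/((-10/3*(-287))) + 286738/(-292611) = 301803/(2870/3) + 286738*(-1/292611) = 301803*(3/2870) - 286738/292611 = 905409/2870 - 286738/292611 = 264109694839/839793570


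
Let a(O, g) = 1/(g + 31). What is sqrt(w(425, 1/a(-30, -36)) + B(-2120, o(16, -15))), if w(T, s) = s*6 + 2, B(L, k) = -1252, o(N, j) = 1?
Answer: 16*I*sqrt(5) ≈ 35.777*I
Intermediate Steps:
a(O, g) = 1/(31 + g)
w(T, s) = 2 + 6*s (w(T, s) = 6*s + 2 = 2 + 6*s)
sqrt(w(425, 1/a(-30, -36)) + B(-2120, o(16, -15))) = sqrt((2 + 6/(1/(31 - 36))) - 1252) = sqrt((2 + 6/(1/(-5))) - 1252) = sqrt((2 + 6/(-1/5)) - 1252) = sqrt((2 + 6*(-5)) - 1252) = sqrt((2 - 30) - 1252) = sqrt(-28 - 1252) = sqrt(-1280) = 16*I*sqrt(5)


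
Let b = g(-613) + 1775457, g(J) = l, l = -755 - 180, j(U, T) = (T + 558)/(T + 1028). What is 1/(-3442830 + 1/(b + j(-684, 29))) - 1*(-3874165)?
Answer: 25017862607610732887204/6457614120103973 ≈ 3.8742e+6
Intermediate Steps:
j(U, T) = (558 + T)/(1028 + T)
l = -935
g(J) = -935
b = 1774522 (b = -935 + 1775457 = 1774522)
1/(-3442830 + 1/(b + j(-684, 29))) - 1*(-3874165) = 1/(-3442830 + 1/(1774522 + (558 + 29)/(1028 + 29))) - 1*(-3874165) = 1/(-3442830 + 1/(1774522 + 587/1057)) + 3874165 = 1/(-3442830 + 1/(1875670341/1057)) + 3874165 = 1/(-3442830 + 1057/1875670341) + 3874165 = 1/(-6457614120103973/1875670341) + 3874165 = -1875670341/6457614120103973 + 3874165 = 25017862607610732887204/6457614120103973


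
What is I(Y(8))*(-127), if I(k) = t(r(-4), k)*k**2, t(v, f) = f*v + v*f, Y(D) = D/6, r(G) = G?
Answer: 65024/27 ≈ 2408.3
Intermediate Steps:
Y(D) = D/6 (Y(D) = D*(1/6) = D/6)
t(v, f) = 2*f*v (t(v, f) = f*v + f*v = 2*f*v)
I(k) = -8*k**3 (I(k) = (2*k*(-4))*k**2 = (-8*k)*k**2 = -8*k**3)
I(Y(8))*(-127) = -8*((1/6)*8)**3*(-127) = -8*(4/3)**3*(-127) = -8*64/27*(-127) = -512/27*(-127) = 65024/27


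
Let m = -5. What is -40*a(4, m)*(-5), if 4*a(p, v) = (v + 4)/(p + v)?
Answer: 50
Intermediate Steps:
a(p, v) = (4 + v)/(4*(p + v)) (a(p, v) = ((v + 4)/(p + v))/4 = ((4 + v)/(p + v))/4 = (4 + v)/(4*(p + v)))
-40*a(4, m)*(-5) = -40*(1 + (¼)*(-5))/(4 - 5)*(-5) = -40*(1 - 5/4)/(-1)*(-5) = -(-40)*(-1)/4*(-5) = -40*¼*(-5) = -10*(-5) = 50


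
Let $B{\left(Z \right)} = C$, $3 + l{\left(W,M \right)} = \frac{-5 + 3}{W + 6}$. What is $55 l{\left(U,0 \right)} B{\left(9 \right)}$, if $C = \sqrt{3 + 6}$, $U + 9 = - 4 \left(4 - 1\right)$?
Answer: $-473$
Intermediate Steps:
$U = -21$ ($U = -9 - 4 \left(4 - 1\right) = -9 - 12 = -21$)
$C = 3$ ($C = \sqrt{9} = 3$)
$l{\left(W,M \right)} = -3 - \frac{2}{6 + W}$ ($l{\left(W,M \right)} = -3 + \frac{-5 + 3}{W + 6} = -3 - \frac{2}{6 + W}$)
$B{\left(Z \right)} = 3$
$55 l{\left(U,0 \right)} B{\left(9 \right)} = 55 \frac{-20 - -63}{6 - 21} \cdot 3 = 55 \frac{-20 + 63}{-15} \cdot 3 = 55 \left(\left(- \frac{1}{15}\right) 43\right) 3 = 55 \left(- \frac{43}{15}\right) 3 = \left(- \frac{473}{3}\right) 3 = -473$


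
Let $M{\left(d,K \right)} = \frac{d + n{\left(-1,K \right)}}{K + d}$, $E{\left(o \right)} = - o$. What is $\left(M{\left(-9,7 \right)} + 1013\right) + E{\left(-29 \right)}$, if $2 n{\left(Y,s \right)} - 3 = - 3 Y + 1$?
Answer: $\frac{4179}{4} \approx 1044.8$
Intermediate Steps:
$n{\left(Y,s \right)} = 2 - \frac{3 Y}{2}$ ($n{\left(Y,s \right)} = \frac{3}{2} + \frac{- 3 Y + 1}{2} = \frac{3}{2} + \frac{1 - 3 Y}{2} = \frac{3}{2} - \left(- \frac{1}{2} + \frac{3 Y}{2}\right) = 2 - \frac{3 Y}{2}$)
$M{\left(d,K \right)} = \frac{\frac{7}{2} + d}{K + d}$ ($M{\left(d,K \right)} = \frac{d + \left(2 - - \frac{3}{2}\right)}{K + d} = \frac{d + \left(2 + \frac{3}{2}\right)}{K + d} = \frac{d + \frac{7}{2}}{K + d} = \frac{\frac{7}{2} + d}{K + d}$)
$\left(M{\left(-9,7 \right)} + 1013\right) + E{\left(-29 \right)} = \left(\frac{\frac{7}{2} - 9}{7 - 9} + 1013\right) - -29 = \left(\frac{1}{-2} \left(- \frac{11}{2}\right) + 1013\right) + 29 = \left(\left(- \frac{1}{2}\right) \left(- \frac{11}{2}\right) + 1013\right) + 29 = \left(\frac{11}{4} + 1013\right) + 29 = \frac{4063}{4} + 29 = \frac{4179}{4}$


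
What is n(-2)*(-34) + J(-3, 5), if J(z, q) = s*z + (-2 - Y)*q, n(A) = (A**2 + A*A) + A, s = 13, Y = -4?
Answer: -233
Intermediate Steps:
n(A) = A + 2*A**2 (n(A) = (A**2 + A**2) + A = 2*A**2 + A = A + 2*A**2)
J(z, q) = 2*q + 13*z (J(z, q) = 13*z + (-2 - 1*(-4))*q = 13*z + (-2 + 4)*q = 13*z + 2*q = 2*q + 13*z)
n(-2)*(-34) + J(-3, 5) = -2*(1 + 2*(-2))*(-34) + (2*5 + 13*(-3)) = -2*(1 - 4)*(-34) + (10 - 39) = -2*(-3)*(-34) - 29 = 6*(-34) - 29 = -204 - 29 = -233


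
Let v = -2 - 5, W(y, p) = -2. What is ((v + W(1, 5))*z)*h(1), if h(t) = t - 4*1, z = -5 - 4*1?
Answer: -243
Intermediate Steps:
v = -7
z = -9 (z = -5 - 4 = -9)
h(t) = -4 + t (h(t) = t - 4 = -4 + t)
((v + W(1, 5))*z)*h(1) = ((-7 - 2)*(-9))*(-4 + 1) = -9*(-9)*(-3) = 81*(-3) = -243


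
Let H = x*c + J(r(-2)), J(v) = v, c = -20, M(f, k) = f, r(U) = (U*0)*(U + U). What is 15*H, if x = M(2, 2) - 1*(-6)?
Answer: -2400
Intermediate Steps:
r(U) = 0 (r(U) = 0*(2*U) = 0)
x = 8 (x = 2 - 1*(-6) = 2 + 6 = 8)
H = -160 (H = 8*(-20) + 0 = -160 + 0 = -160)
15*H = 15*(-160) = -2400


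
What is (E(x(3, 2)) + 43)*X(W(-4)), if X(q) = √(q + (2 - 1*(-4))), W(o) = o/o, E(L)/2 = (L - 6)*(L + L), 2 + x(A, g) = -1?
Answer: 151*√7 ≈ 399.51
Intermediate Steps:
x(A, g) = -3 (x(A, g) = -2 - 1 = -3)
E(L) = 4*L*(-6 + L) (E(L) = 2*((L - 6)*(L + L)) = 2*((-6 + L)*(2*L)) = 2*(2*L*(-6 + L)) = 4*L*(-6 + L))
W(o) = 1
X(q) = √(6 + q) (X(q) = √(q + (2 + 4)) = √(q + 6) = √(6 + q))
(E(x(3, 2)) + 43)*X(W(-4)) = (4*(-3)*(-6 - 3) + 43)*√(6 + 1) = (4*(-3)*(-9) + 43)*√7 = (108 + 43)*√7 = 151*√7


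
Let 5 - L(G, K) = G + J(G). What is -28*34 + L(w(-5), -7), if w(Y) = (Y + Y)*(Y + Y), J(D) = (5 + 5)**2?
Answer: -1147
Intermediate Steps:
J(D) = 100 (J(D) = 10**2 = 100)
w(Y) = 4*Y**2 (w(Y) = (2*Y)*(2*Y) = 4*Y**2)
L(G, K) = -95 - G (L(G, K) = 5 - (G + 100) = 5 - (100 + G) = 5 + (-100 - G) = -95 - G)
-28*34 + L(w(-5), -7) = -28*34 + (-95 - 4*(-5)**2) = -952 + (-95 - 4*25) = -952 + (-95 - 1*100) = -952 + (-95 - 100) = -952 - 195 = -1147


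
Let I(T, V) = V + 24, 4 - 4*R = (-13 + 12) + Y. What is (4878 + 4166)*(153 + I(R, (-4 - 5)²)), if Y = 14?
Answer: 2333352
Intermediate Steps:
R = -9/4 (R = 1 - ((-13 + 12) + 14)/4 = 1 - (-1 + 14)/4 = 1 - ¼*13 = 1 - 13/4 = -9/4 ≈ -2.2500)
I(T, V) = 24 + V
(4878 + 4166)*(153 + I(R, (-4 - 5)²)) = (4878 + 4166)*(153 + (24 + (-4 - 5)²)) = 9044*(153 + (24 + (-9)²)) = 9044*(153 + (24 + 81)) = 9044*(153 + 105) = 9044*258 = 2333352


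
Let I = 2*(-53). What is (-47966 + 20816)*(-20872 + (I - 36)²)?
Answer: 19222200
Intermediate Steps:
I = -106
(-47966 + 20816)*(-20872 + (I - 36)²) = (-47966 + 20816)*(-20872 + (-106 - 36)²) = -27150*(-20872 + (-142)²) = -27150*(-20872 + 20164) = -27150*(-708) = 19222200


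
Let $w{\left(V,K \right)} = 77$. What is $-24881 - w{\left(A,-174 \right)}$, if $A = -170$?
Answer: $-24958$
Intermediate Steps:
$-24881 - w{\left(A,-174 \right)} = -24881 - 77 = -24958$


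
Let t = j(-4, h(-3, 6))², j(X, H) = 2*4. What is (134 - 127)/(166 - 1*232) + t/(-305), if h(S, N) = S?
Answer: -6359/20130 ≈ -0.31590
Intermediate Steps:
j(X, H) = 8
t = 64 (t = 8² = 64)
(134 - 127)/(166 - 1*232) + t/(-305) = (134 - 127)/(166 - 1*232) + 64/(-305) = 7/(166 - 232) + 64*(-1/305) = 7/(-66) - 64/305 = 7*(-1/66) - 64/305 = -7/66 - 64/305 = -6359/20130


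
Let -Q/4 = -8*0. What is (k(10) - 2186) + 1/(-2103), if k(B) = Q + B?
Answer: -4576129/2103 ≈ -2176.0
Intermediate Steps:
Q = 0 (Q = -(-32)*0 = -4*0 = 0)
k(B) = B (k(B) = 0 + B = B)
(k(10) - 2186) + 1/(-2103) = (10 - 2186) + 1/(-2103) = -2176 - 1/2103 = -4576129/2103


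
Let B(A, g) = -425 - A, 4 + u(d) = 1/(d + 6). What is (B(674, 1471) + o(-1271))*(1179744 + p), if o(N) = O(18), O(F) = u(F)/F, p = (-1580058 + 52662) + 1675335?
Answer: -210155844143/144 ≈ -1.4594e+9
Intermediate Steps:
p = 147939 (p = -1527396 + 1675335 = 147939)
u(d) = -4 + 1/(6 + d) (u(d) = -4 + 1/(d + 6) = -4 + 1/(6 + d))
O(F) = (-23 - 4*F)/(F*(6 + F)) (O(F) = ((-23 - 4*F)/(6 + F))/F = (-23 - 4*F)/(F*(6 + F)))
o(N) = -95/432 (o(N) = (-23 - 4*18)/(18*(6 + 18)) = (1/18)*(-23 - 72)/24 = (1/18)*(1/24)*(-95) = -95/432)
(B(674, 1471) + o(-1271))*(1179744 + p) = ((-425 - 1*674) - 95/432)*(1179744 + 147939) = ((-425 - 674) - 95/432)*1327683 = (-1099 - 95/432)*1327683 = -474863/432*1327683 = -210155844143/144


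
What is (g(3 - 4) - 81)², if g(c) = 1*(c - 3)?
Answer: 7225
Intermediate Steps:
g(c) = -3 + c (g(c) = 1*(-3 + c) = -3 + c)
(g(3 - 4) - 81)² = ((-3 + (3 - 4)) - 81)² = ((-3 - 1) - 81)² = (-4 - 81)² = (-85)² = 7225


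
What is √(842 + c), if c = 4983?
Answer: 5*√233 ≈ 76.322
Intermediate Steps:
√(842 + c) = √(842 + 4983) = √5825 = 5*√233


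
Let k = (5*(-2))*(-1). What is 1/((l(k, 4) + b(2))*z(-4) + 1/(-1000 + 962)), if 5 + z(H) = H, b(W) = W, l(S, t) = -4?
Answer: 38/683 ≈ 0.055637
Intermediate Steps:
k = 10 (k = -10*(-1) = 10)
z(H) = -5 + H
1/((l(k, 4) + b(2))*z(-4) + 1/(-1000 + 962)) = 1/((-4 + 2)*(-5 - 4) + 1/(-1000 + 962)) = 1/(-2*(-9) + 1/(-38)) = 1/(18 - 1/38) = 1/(683/38) = 38/683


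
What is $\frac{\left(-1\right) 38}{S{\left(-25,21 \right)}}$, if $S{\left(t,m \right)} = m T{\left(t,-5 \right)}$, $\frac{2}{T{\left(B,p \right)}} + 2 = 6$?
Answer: $- \frac{76}{21} \approx -3.619$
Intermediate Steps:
$T{\left(B,p \right)} = \frac{1}{2}$ ($T{\left(B,p \right)} = \frac{2}{-2 + 6} = \frac{2}{4} = 2 \cdot \frac{1}{4} = \frac{1}{2}$)
$S{\left(t,m \right)} = \frac{m}{2}$ ($S{\left(t,m \right)} = m \frac{1}{2} = \frac{m}{2}$)
$\frac{\left(-1\right) 38}{S{\left(-25,21 \right)}} = \frac{\left(-1\right) 38}{\frac{1}{2} \cdot 21} = - \frac{38}{\frac{21}{2}} = \left(-38\right) \frac{2}{21} = - \frac{76}{21}$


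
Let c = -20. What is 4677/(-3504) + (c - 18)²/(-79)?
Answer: -1809753/92272 ≈ -19.613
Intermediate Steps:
4677/(-3504) + (c - 18)²/(-79) = 4677/(-3504) + (-20 - 18)²/(-79) = 4677*(-1/3504) + (-38)²*(-1/79) = -1559/1168 + 1444*(-1/79) = -1559/1168 - 1444/79 = -1809753/92272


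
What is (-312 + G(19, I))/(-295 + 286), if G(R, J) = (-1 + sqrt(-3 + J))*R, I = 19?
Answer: 85/3 ≈ 28.333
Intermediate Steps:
G(R, J) = R*(-1 + sqrt(-3 + J))
(-312 + G(19, I))/(-295 + 286) = (-312 + 19*(-1 + sqrt(-3 + 19)))/(-295 + 286) = (-312 + 19*(-1 + sqrt(16)))/(-9) = (-312 + 19*(-1 + 4))*(-1/9) = (-312 + 19*3)*(-1/9) = (-312 + 57)*(-1/9) = -255*(-1/9) = 85/3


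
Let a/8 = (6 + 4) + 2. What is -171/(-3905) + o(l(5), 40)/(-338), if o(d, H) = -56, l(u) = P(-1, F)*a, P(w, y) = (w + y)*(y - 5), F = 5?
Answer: 138239/659945 ≈ 0.20947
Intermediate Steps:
a = 96 (a = 8*((6 + 4) + 2) = 8*(10 + 2) = 8*12 = 96)
P(w, y) = (-5 + y)*(w + y) (P(w, y) = (w + y)*(-5 + y) = (-5 + y)*(w + y))
l(u) = 0 (l(u) = (5² - 5*(-1) - 5*5 - 1*5)*96 = (25 + 5 - 25 - 5)*96 = 0*96 = 0)
-171/(-3905) + o(l(5), 40)/(-338) = -171/(-3905) - 56/(-338) = -171*(-1/3905) - 56*(-1/338) = 171/3905 + 28/169 = 138239/659945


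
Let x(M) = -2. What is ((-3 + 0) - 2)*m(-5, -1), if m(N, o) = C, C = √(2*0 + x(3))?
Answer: -5*I*√2 ≈ -7.0711*I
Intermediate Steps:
C = I*√2 (C = √(2*0 - 2) = √(0 - 2) = √(-2) = I*√2 ≈ 1.4142*I)
m(N, o) = I*√2
((-3 + 0) - 2)*m(-5, -1) = ((-3 + 0) - 2)*(I*√2) = (-3 - 2)*(I*√2) = -5*I*√2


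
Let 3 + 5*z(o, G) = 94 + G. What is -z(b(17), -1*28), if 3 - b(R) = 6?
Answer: -63/5 ≈ -12.600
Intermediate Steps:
b(R) = -3 (b(R) = 3 - 1*6 = 3 - 6 = -3)
z(o, G) = 91/5 + G/5 (z(o, G) = -3/5 + (94 + G)/5 = -3/5 + (94/5 + G/5) = 91/5 + G/5)
-z(b(17), -1*28) = -(91/5 + (-1*28)/5) = -(91/5 + (1/5)*(-28)) = -(91/5 - 28/5) = -1*63/5 = -63/5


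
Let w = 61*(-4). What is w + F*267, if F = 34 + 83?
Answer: 30995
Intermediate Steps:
w = -244
F = 117
w + F*267 = -244 + 117*267 = -244 + 31239 = 30995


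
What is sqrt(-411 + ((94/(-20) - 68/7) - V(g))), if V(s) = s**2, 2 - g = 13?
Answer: I*sqrt(2677430)/70 ≈ 23.376*I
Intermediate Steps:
g = -11 (g = 2 - 1*13 = 2 - 13 = -11)
sqrt(-411 + ((94/(-20) - 68/7) - V(g))) = sqrt(-411 + ((94/(-20) - 68/7) - 1*(-11)**2)) = sqrt(-411 + ((94*(-1/20) - 68*1/7) - 1*121)) = sqrt(-411 + ((-47/10 - 68/7) - 121)) = sqrt(-411 + (-1009/70 - 121)) = sqrt(-411 - 9479/70) = sqrt(-38249/70) = I*sqrt(2677430)/70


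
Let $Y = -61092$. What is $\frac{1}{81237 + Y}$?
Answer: $\frac{1}{20145} \approx 4.964 \cdot 10^{-5}$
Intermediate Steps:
$\frac{1}{81237 + Y} = \frac{1}{81237 - 61092} = \frac{1}{20145}$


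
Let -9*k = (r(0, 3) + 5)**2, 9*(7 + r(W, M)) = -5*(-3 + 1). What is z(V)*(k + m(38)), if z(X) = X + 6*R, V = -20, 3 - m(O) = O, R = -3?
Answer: 972002/729 ≈ 1333.3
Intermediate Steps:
m(O) = 3 - O
r(W, M) = -53/9 (r(W, M) = -7 + (-5*(-3 + 1))/9 = -7 + (-5*(-2))/9 = -7 + (1/9)*10 = -7 + 10/9 = -53/9)
z(X) = -18 + X (z(X) = X + 6*(-3) = X - 18 = -18 + X)
k = -64/729 (k = -(-53/9 + 5)**2/9 = -(-8/9)**2/9 = -1/9*64/81 = -64/729 ≈ -0.087791)
z(V)*(k + m(38)) = (-18 - 20)*(-64/729 + (3 - 1*38)) = -38*(-64/729 + (3 - 38)) = -38*(-64/729 - 35) = -38*(-25579/729) = 972002/729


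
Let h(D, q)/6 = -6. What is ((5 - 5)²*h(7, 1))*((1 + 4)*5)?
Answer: 0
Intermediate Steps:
h(D, q) = -36 (h(D, q) = 6*(-6) = -36)
((5 - 5)²*h(7, 1))*((1 + 4)*5) = ((5 - 5)²*(-36))*((1 + 4)*5) = (0²*(-36))*(5*5) = (0*(-36))*25 = 0*25 = 0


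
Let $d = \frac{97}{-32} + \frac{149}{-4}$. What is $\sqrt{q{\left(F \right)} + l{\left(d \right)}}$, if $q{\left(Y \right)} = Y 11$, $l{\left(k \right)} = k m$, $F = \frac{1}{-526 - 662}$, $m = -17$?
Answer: $\frac{\sqrt{3549858}}{72} \approx 26.168$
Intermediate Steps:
$F = - \frac{1}{1188}$ ($F = \frac{1}{-1188} = - \frac{1}{1188} \approx -0.00084175$)
$d = - \frac{1289}{32}$ ($d = 97 \left(- \frac{1}{32}\right) + 149 \left(- \frac{1}{4}\right) = - \frac{97}{32} - \frac{149}{4} = - \frac{1289}{32} \approx -40.281$)
$l{\left(k \right)} = - 17 k$ ($l{\left(k \right)} = k \left(-17\right) = - 17 k$)
$q{\left(Y \right)} = 11 Y$
$\sqrt{q{\left(F \right)} + l{\left(d \right)}} = \sqrt{11 \left(- \frac{1}{1188}\right) - - \frac{21913}{32}} = \sqrt{- \frac{1}{108} + \frac{21913}{32}} = \sqrt{\frac{591643}{864}} = \frac{\sqrt{3549858}}{72}$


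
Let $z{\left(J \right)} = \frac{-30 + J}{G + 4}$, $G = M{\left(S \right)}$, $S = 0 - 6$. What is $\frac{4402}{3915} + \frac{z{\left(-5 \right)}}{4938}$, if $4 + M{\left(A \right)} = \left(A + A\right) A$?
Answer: $\frac{57960461}{51552720} \approx 1.1243$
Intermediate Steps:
$S = -6$ ($S = 0 - 6 = -6$)
$M{\left(A \right)} = -4 + 2 A^{2}$ ($M{\left(A \right)} = -4 + \left(A + A\right) A = -4 + 2 A A = -4 + 2 A^{2}$)
$G = 68$ ($G = -4 + 2 \left(-6\right)^{2} = -4 + 2 \cdot 36 = -4 + 72 = 68$)
$z{\left(J \right)} = - \frac{5}{12} + \frac{J}{72}$ ($z{\left(J \right)} = \frac{-30 + J}{68 + 4} = \frac{-30 + J}{72} = \left(-30 + J\right) \frac{1}{72} = - \frac{5}{12} + \frac{J}{72}$)
$\frac{4402}{3915} + \frac{z{\left(-5 \right)}}{4938} = \frac{4402}{3915} + \frac{- \frac{5}{12} + \frac{1}{72} \left(-5\right)}{4938} = 4402 \cdot \frac{1}{3915} + \left(- \frac{5}{12} - \frac{5}{72}\right) \frac{1}{4938} = \frac{4402}{3915} - \frac{35}{355536} = \frac{57960461}{51552720}$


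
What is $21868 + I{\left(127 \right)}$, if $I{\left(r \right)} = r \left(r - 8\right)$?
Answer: $36981$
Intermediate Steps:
$I{\left(r \right)} = r \left(-8 + r\right)$
$21868 + I{\left(127 \right)} = 21868 + 127 \left(-8 + 127\right) = 21868 + 127 \cdot 119 = 21868 + 15113 = 36981$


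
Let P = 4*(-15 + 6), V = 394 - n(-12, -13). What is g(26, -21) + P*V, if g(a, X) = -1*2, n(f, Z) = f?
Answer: -14618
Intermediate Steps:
g(a, X) = -2
V = 406 (V = 394 - 1*(-12) = 394 + 12 = 406)
P = -36 (P = 4*(-9) = -36)
g(26, -21) + P*V = -2 - 36*406 = -2 - 14616 = -14618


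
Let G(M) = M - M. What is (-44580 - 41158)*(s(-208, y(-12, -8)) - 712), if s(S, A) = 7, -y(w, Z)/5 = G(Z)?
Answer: 60445290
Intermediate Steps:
G(M) = 0
y(w, Z) = 0 (y(w, Z) = -5*0 = 0)
(-44580 - 41158)*(s(-208, y(-12, -8)) - 712) = (-44580 - 41158)*(7 - 712) = -85738*(-705) = 60445290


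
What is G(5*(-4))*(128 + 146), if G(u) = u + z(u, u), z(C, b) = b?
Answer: -10960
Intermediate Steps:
G(u) = 2*u (G(u) = u + u = 2*u)
G(5*(-4))*(128 + 146) = (2*(5*(-4)))*(128 + 146) = (2*(-20))*274 = -40*274 = -10960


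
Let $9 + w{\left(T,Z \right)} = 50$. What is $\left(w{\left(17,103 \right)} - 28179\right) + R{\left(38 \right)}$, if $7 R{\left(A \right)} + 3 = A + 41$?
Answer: $- \frac{196890}{7} \approx -28127.0$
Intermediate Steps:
$w{\left(T,Z \right)} = 41$ ($w{\left(T,Z \right)} = -9 + 50 = 41$)
$R{\left(A \right)} = \frac{38}{7} + \frac{A}{7}$ ($R{\left(A \right)} = - \frac{3}{7} + \frac{A + 41}{7} = - \frac{3}{7} + \frac{41 + A}{7} = - \frac{3}{7} + \left(\frac{41}{7} + \frac{A}{7}\right) = \frac{38}{7} + \frac{A}{7}$)
$\left(w{\left(17,103 \right)} - 28179\right) + R{\left(38 \right)} = \left(41 - 28179\right) + \left(\frac{38}{7} + \frac{1}{7} \cdot 38\right) = -28138 + \left(\frac{38}{7} + \frac{38}{7}\right) = -28138 + \frac{76}{7} = - \frac{196890}{7}$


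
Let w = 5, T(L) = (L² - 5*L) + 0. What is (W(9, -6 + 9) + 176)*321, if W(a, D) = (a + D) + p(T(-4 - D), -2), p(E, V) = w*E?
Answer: 195168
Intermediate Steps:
T(L) = L² - 5*L
p(E, V) = 5*E
W(a, D) = D + a + 5*(-9 - D)*(-4 - D) (W(a, D) = (a + D) + 5*((-4 - D)*(-5 + (-4 - D))) = (D + a) + 5*((-4 - D)*(-9 - D)) = (D + a) + 5*((-9 - D)*(-4 - D)) = (D + a) + 5*(-9 - D)*(-4 - D) = D + a + 5*(-9 - D)*(-4 - D))
(W(9, -6 + 9) + 176)*321 = (((-6 + 9) + 9 + 5*(4 + (-6 + 9))*(9 + (-6 + 9))) + 176)*321 = ((3 + 9 + 5*(4 + 3)*(9 + 3)) + 176)*321 = ((3 + 9 + 5*7*12) + 176)*321 = ((3 + 9 + 420) + 176)*321 = (432 + 176)*321 = 608*321 = 195168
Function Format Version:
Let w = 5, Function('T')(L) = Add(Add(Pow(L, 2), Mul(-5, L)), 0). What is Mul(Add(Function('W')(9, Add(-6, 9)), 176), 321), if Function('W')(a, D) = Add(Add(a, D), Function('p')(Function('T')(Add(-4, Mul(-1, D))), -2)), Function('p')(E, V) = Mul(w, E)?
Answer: 195168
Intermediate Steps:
Function('T')(L) = Add(Pow(L, 2), Mul(-5, L))
Function('p')(E, V) = Mul(5, E)
Function('W')(a, D) = Add(D, a, Mul(5, Add(-9, Mul(-1, D)), Add(-4, Mul(-1, D)))) (Function('W')(a, D) = Add(Add(a, D), Mul(5, Mul(Add(-4, Mul(-1, D)), Add(-5, Add(-4, Mul(-1, D)))))) = Add(Add(D, a), Mul(5, Mul(Add(-4, Mul(-1, D)), Add(-9, Mul(-1, D))))) = Add(Add(D, a), Mul(5, Mul(Add(-9, Mul(-1, D)), Add(-4, Mul(-1, D))))) = Add(Add(D, a), Mul(5, Add(-9, Mul(-1, D)), Add(-4, Mul(-1, D)))) = Add(D, a, Mul(5, Add(-9, Mul(-1, D)), Add(-4, Mul(-1, D)))))
Mul(Add(Function('W')(9, Add(-6, 9)), 176), 321) = Mul(Add(Add(Add(-6, 9), 9, Mul(5, Add(4, Add(-6, 9)), Add(9, Add(-6, 9)))), 176), 321) = Mul(Add(Add(3, 9, Mul(5, Add(4, 3), Add(9, 3))), 176), 321) = Mul(Add(Add(3, 9, Mul(5, 7, 12)), 176), 321) = Mul(Add(Add(3, 9, 420), 176), 321) = Mul(Add(432, 176), 321) = Mul(608, 321) = 195168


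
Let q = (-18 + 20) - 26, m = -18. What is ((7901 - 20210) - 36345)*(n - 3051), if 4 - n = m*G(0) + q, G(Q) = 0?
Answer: 147081042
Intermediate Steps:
q = -24 (q = 2 - 26 = -24)
n = 28 (n = 4 - (-18*0 - 24) = 4 - (0 - 24) = 4 - 1*(-24) = 4 + 24 = 28)
((7901 - 20210) - 36345)*(n - 3051) = ((7901 - 20210) - 36345)*(28 - 3051) = (-12309 - 36345)*(-3023) = -48654*(-3023) = 147081042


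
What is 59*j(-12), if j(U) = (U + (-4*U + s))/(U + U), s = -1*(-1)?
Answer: -2183/24 ≈ -90.958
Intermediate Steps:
s = 1
j(U) = (1 - 3*U)/(2*U) (j(U) = (U + (-4*U + 1))/(U + U) = (U + (1 - 4*U))/((2*U)) = (1 - 3*U)*(1/(2*U)) = (1 - 3*U)/(2*U))
59*j(-12) = 59*((½)*(1 - 3*(-12))/(-12)) = 59*((½)*(-1/12)*(1 + 36)) = 59*((½)*(-1/12)*37) = 59*(-37/24) = -2183/24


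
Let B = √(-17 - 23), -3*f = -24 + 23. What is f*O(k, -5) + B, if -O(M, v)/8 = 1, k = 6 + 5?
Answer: -8/3 + 2*I*√10 ≈ -2.6667 + 6.3246*I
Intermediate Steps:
f = ⅓ (f = -(-24 + 23)/3 = -⅓*(-1) = ⅓ ≈ 0.33333)
k = 11
O(M, v) = -8 (O(M, v) = -8*1 = -8)
B = 2*I*√10 (B = √(-40) = 2*I*√10 ≈ 6.3246*I)
f*O(k, -5) + B = (⅓)*(-8) + 2*I*√10 = -8/3 + 2*I*√10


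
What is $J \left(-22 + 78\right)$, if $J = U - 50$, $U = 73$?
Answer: $1288$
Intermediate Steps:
$J = 23$ ($J = 73 - 50 = 23$)
$J \left(-22 + 78\right) = 23 \left(-22 + 78\right) = 23 \cdot 56 = 1288$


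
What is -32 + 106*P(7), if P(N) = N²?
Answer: 5162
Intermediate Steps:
-32 + 106*P(7) = -32 + 106*7² = -32 + 106*49 = -32 + 5194 = 5162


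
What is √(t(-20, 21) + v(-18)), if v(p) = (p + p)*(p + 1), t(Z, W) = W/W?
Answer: √613 ≈ 24.759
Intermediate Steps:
t(Z, W) = 1
v(p) = 2*p*(1 + p) (v(p) = (2*p)*(1 + p) = 2*p*(1 + p))
√(t(-20, 21) + v(-18)) = √(1 + 2*(-18)*(1 - 18)) = √(1 + 2*(-18)*(-17)) = √(1 + 612) = √613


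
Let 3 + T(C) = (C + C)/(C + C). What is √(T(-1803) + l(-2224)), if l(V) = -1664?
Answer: 7*I*√34 ≈ 40.817*I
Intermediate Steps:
T(C) = -2 (T(C) = -3 + (C + C)/(C + C) = -3 + (2*C)/((2*C)) = -3 + (2*C)*(1/(2*C)) = -3 + 1 = -2)
√(T(-1803) + l(-2224)) = √(-2 - 1664) = √(-1666) = 7*I*√34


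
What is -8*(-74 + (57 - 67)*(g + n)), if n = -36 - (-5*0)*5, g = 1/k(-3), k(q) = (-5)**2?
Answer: -11424/5 ≈ -2284.8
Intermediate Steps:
k(q) = 25
g = 1/25 ≈ 0.040000
n = -36 (n = -36 - 0*5 = -36 - 1*0 = -36 + 0 = -36)
-8*(-74 + (57 - 67)*(g + n)) = -8*(-74 + (57 - 67)*(1/25 - 36)) = -8*(-74 - 10*(-899/25)) = -8*(-74 + 1798/5) = -8*1428/5 = -11424/5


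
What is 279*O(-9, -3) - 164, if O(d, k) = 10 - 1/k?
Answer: 2719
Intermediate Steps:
279*O(-9, -3) - 164 = 279*(10 - 1/(-3)) - 164 = 279*(10 - 1*(-⅓)) - 164 = 279*(10 + ⅓) - 164 = 279*(31/3) - 164 = 2883 - 164 = 2719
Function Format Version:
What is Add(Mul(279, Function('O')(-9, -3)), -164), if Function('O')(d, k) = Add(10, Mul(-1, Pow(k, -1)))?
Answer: 2719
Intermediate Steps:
Add(Mul(279, Function('O')(-9, -3)), -164) = Add(Mul(279, Add(10, Mul(-1, Pow(-3, -1)))), -164) = Add(Mul(279, Add(10, Mul(-1, Rational(-1, 3)))), -164) = Add(Mul(279, Add(10, Rational(1, 3))), -164) = Add(Mul(279, Rational(31, 3)), -164) = Add(2883, -164) = 2719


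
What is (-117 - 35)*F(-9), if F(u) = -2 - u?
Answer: -1064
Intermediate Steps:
(-117 - 35)*F(-9) = (-117 - 35)*(-2 - 1*(-9)) = -152*(-2 + 9) = -152*7 = -1064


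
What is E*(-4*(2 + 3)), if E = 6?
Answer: -120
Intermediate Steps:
E*(-4*(2 + 3)) = 6*(-4*(2 + 3)) = 6*(-4*5) = 6*(-20) = -120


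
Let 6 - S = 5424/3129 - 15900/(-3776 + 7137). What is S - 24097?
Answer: -84441047581/3505523 ≈ -24088.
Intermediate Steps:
S = 31540150/3505523 (S = 6 - (5424/3129 - 15900/(-3776 + 7137)) = 6 - (5424*(1/3129) - 15900/3361) = 6 - (1808/1043 - 15900*1/3361) = 6 - (1808/1043 - 15900/3361) = 6 - 1*(-10507012/3505523) = 6 + 10507012/3505523 = 31540150/3505523 ≈ 8.9973)
S - 24097 = 31540150/3505523 - 24097 = -84441047581/3505523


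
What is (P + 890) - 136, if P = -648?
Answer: 106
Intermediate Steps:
(P + 890) - 136 = (-648 + 890) - 136 = 242 - 136 = 106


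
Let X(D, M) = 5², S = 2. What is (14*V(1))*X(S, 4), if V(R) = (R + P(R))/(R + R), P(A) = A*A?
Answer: 350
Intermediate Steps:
P(A) = A²
X(D, M) = 25
V(R) = (R + R²)/(2*R) (V(R) = (R + R²)/(R + R) = (R + R²)/((2*R)) = (R + R²)*(1/(2*R)) = (R + R²)/(2*R))
(14*V(1))*X(S, 4) = (14*(½ + (½)*1))*25 = (14*(½ + ½))*25 = (14*1)*25 = 14*25 = 350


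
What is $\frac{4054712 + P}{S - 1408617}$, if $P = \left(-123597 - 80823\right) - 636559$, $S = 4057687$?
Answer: $\frac{3213733}{2649070} \approx 1.2132$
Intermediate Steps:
$P = -840979$ ($P = -204420 - 636559 = -840979$)
$\frac{4054712 + P}{S - 1408617} = \frac{4054712 - 840979}{4057687 - 1408617} = \frac{3213733}{2649070}$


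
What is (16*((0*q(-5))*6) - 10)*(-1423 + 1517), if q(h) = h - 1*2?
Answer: -940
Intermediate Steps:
q(h) = -2 + h (q(h) = h - 2 = -2 + h)
(16*((0*q(-5))*6) - 10)*(-1423 + 1517) = (16*((0*(-2 - 5))*6) - 10)*(-1423 + 1517) = (16*((0*(-7))*6) - 10)*94 = (16*(0*6) - 10)*94 = (16*0 - 10)*94 = (0 - 10)*94 = -10*94 = -940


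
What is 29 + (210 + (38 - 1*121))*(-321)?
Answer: -40738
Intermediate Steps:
29 + (210 + (38 - 1*121))*(-321) = 29 + (210 + (38 - 121))*(-321) = 29 + (210 - 83)*(-321) = 29 + 127*(-321) = 29 - 40767 = -40738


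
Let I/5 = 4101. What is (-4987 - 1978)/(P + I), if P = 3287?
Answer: -6965/23792 ≈ -0.29275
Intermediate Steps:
I = 20505 (I = 5*4101 = 20505)
(-4987 - 1978)/(P + I) = (-4987 - 1978)/(3287 + 20505) = -6965/23792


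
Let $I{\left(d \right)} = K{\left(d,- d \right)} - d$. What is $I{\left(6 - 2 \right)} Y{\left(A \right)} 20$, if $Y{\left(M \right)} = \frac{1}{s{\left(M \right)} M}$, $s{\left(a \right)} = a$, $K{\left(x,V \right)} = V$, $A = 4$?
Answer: $-10$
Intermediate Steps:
$Y{\left(M \right)} = \frac{1}{M^{2}}$ ($Y{\left(M \right)} = \frac{1}{M M} = \frac{1}{M^{2}}$)
$I{\left(d \right)} = - 2 d$ ($I{\left(d \right)} = - d - d = - 2 d$)
$I{\left(6 - 2 \right)} Y{\left(A \right)} 20 = \frac{\left(-2\right) \left(6 - 2\right)}{16} \cdot 20 = \left(-2\right) 4 \cdot \frac{1}{16} \cdot 20 = \left(-8\right) \frac{1}{16} \cdot 20 = \left(- \frac{1}{2}\right) 20 = -10$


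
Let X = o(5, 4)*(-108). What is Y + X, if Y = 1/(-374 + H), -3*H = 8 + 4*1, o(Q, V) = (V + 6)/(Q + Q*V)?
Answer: -81653/1890 ≈ -43.203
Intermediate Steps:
o(Q, V) = (6 + V)/(Q + Q*V)
X = -216/5 (X = ((6 + 4)/(5*(1 + 4)))*(-108) = ((1/5)*10/5)*(-108) = ((1/5)*(1/5)*10)*(-108) = (2/5)*(-108) = -216/5 ≈ -43.200)
H = -4 (H = -(8 + 4*1)/3 = -(8 + 4)/3 = -1/3*12 = -4)
Y = -1/378 (Y = 1/(-374 - 4) = 1/(-378) = -1/378 ≈ -0.0026455)
Y + X = -1/378 - 216/5 = -81653/1890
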